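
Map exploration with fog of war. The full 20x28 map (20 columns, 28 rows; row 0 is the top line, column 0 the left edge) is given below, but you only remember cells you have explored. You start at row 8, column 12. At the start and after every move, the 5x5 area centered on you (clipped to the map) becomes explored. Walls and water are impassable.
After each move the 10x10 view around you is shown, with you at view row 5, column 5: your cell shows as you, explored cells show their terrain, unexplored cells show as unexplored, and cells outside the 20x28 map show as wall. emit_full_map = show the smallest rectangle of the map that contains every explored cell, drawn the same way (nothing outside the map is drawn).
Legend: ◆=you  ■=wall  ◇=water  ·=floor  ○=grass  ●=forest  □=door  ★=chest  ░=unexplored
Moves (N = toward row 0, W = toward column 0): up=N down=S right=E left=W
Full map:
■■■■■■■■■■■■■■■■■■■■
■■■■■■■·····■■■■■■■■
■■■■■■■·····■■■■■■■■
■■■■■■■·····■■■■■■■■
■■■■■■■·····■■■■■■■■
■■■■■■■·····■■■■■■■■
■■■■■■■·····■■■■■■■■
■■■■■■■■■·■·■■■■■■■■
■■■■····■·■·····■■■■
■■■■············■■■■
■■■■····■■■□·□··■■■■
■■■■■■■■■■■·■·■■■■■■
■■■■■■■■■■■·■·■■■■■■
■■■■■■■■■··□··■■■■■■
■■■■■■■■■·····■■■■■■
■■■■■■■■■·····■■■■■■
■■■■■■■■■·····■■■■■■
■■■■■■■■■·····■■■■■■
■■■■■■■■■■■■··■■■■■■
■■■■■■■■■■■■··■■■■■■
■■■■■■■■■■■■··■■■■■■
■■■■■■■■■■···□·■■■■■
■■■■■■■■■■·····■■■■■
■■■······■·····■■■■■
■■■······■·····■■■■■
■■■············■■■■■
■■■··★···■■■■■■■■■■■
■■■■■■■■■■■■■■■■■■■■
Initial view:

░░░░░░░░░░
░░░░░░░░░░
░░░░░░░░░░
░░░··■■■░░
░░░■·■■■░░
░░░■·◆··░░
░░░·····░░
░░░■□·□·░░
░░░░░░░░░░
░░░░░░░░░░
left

░░░░░░░░░░
░░░░░░░░░░
░░░░░░░░░░
░░░···■■■░
░░░·■·■■■░
░░░·■◆···░
░░░······░
░░░■■□·□·░
░░░░░░░░░░
░░░░░░░░░░

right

░░░░░░░░░░
░░░░░░░░░░
░░░░░░░░░░
░░···■■■░░
░░·■·■■■░░
░░·■·◆··░░
░░······░░
░░■■□·□·░░
░░░░░░░░░░
░░░░░░░░░░

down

░░░░░░░░░░
░░░░░░░░░░
░░···■■■░░
░░·■·■■■░░
░░·■····░░
░░···◆··░░
░░■■□·□·░░
░░░■·■·■░░
░░░░░░░░░░
░░░░░░░░░░

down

░░░░░░░░░░
░░···■■■░░
░░·■·■■■░░
░░·■····░░
░░······░░
░░■■□◆□·░░
░░░■·■·■░░
░░░■·■·■░░
░░░░░░░░░░
░░░░░░░░░░

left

░░░░░░░░░░
░░░···■■■░
░░░·■·■■■░
░░░·■····░
░░░······░
░░░■■◆·□·░
░░░■■·■·■░
░░░■■·■·■░
░░░░░░░░░░
░░░░░░░░░░

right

░░░░░░░░░░
░░···■■■░░
░░·■·■■■░░
░░·■····░░
░░······░░
░░■■□◆□·░░
░░■■·■·■░░
░░■■·■·■░░
░░░░░░░░░░
░░░░░░░░░░

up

░░░░░░░░░░
░░░░░░░░░░
░░···■■■░░
░░·■·■■■░░
░░·■····░░
░░···◆··░░
░░■■□·□·░░
░░■■·■·■░░
░░■■·■·■░░
░░░░░░░░░░

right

░░░░░░░░░░
░░░░░░░░░░
░···■■■░░░
░·■·■■■■░░
░·■·····░░
░····◆··░░
░■■□·□··░░
░■■·■·■■░░
░■■·■·■░░░
░░░░░░░░░░

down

░░░░░░░░░░
░···■■■░░░
░·■·■■■■░░
░·■·····░░
░·······░░
░■■□·◆··░░
░■■·■·■■░░
░■■·■·■■░░
░░░░░░░░░░
░░░░░░░░░░

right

░░░░░░░░░░
···■■■░░░░
·■·■■■■░░░
·■·····■░░
·······■░░
■■□·□◆·■░░
■■·■·■■■░░
■■·■·■■■░░
░░░░░░░░░░
░░░░░░░░░░

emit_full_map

···■■■░░
·■·■■■■░
·■·····■
·······■
■■□·□◆·■
■■·■·■■■
■■·■·■■■

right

░░░░░░░░░░
··■■■░░░░░
■·■■■■░░░░
■·····■■░░
······■■░░
■□·□·◆■■░░
■·■·■■■■░░
■·■·■■■■░░
░░░░░░░░░░
░░░░░░░░░░

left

░░░░░░░░░░
···■■■░░░░
·■·■■■■░░░
·■·····■■░
·······■■░
■■□·□◆·■■░
■■·■·■■■■░
■■·■·■■■■░
░░░░░░░░░░
░░░░░░░░░░

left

░░░░░░░░░░
░···■■■░░░
░·■·■■■■░░
░·■·····■■
░·······■■
░■■□·◆··■■
░■■·■·■■■■
░■■·■·■■■■
░░░░░░░░░░
░░░░░░░░░░

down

░···■■■░░░
░·■·■■■■░░
░·■·····■■
░·······■■
░■■□·□··■■
░■■·■◆■■■■
░■■·■·■■■■
░░░□··■■░░
░░░░░░░░░░
░░░░░░░░░░

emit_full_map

···■■■░░░
·■·■■■■░░
·■·····■■
·······■■
■■□·□··■■
■■·■◆■■■■
■■·■·■■■■
░░□··■■░░

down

░·■·■■■■░░
░·■·····■■
░·······■■
░■■□·□··■■
░■■·■·■■■■
░■■·■◆■■■■
░░░□··■■░░
░░░···■■░░
░░░░░░░░░░
░░░░░░░░░░

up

░···■■■░░░
░·■·■■■■░░
░·■·····■■
░·······■■
░■■□·□··■■
░■■·■◆■■■■
░■■·■·■■■■
░░░□··■■░░
░░░···■■░░
░░░░░░░░░░

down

░·■·■■■■░░
░·■·····■■
░·······■■
░■■□·□··■■
░■■·■·■■■■
░■■·■◆■■■■
░░░□··■■░░
░░░···■■░░
░░░░░░░░░░
░░░░░░░░░░

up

░···■■■░░░
░·■·■■■■░░
░·■·····■■
░·······■■
░■■□·□··■■
░■■·■◆■■■■
░■■·■·■■■■
░░░□··■■░░
░░░···■■░░
░░░░░░░░░░


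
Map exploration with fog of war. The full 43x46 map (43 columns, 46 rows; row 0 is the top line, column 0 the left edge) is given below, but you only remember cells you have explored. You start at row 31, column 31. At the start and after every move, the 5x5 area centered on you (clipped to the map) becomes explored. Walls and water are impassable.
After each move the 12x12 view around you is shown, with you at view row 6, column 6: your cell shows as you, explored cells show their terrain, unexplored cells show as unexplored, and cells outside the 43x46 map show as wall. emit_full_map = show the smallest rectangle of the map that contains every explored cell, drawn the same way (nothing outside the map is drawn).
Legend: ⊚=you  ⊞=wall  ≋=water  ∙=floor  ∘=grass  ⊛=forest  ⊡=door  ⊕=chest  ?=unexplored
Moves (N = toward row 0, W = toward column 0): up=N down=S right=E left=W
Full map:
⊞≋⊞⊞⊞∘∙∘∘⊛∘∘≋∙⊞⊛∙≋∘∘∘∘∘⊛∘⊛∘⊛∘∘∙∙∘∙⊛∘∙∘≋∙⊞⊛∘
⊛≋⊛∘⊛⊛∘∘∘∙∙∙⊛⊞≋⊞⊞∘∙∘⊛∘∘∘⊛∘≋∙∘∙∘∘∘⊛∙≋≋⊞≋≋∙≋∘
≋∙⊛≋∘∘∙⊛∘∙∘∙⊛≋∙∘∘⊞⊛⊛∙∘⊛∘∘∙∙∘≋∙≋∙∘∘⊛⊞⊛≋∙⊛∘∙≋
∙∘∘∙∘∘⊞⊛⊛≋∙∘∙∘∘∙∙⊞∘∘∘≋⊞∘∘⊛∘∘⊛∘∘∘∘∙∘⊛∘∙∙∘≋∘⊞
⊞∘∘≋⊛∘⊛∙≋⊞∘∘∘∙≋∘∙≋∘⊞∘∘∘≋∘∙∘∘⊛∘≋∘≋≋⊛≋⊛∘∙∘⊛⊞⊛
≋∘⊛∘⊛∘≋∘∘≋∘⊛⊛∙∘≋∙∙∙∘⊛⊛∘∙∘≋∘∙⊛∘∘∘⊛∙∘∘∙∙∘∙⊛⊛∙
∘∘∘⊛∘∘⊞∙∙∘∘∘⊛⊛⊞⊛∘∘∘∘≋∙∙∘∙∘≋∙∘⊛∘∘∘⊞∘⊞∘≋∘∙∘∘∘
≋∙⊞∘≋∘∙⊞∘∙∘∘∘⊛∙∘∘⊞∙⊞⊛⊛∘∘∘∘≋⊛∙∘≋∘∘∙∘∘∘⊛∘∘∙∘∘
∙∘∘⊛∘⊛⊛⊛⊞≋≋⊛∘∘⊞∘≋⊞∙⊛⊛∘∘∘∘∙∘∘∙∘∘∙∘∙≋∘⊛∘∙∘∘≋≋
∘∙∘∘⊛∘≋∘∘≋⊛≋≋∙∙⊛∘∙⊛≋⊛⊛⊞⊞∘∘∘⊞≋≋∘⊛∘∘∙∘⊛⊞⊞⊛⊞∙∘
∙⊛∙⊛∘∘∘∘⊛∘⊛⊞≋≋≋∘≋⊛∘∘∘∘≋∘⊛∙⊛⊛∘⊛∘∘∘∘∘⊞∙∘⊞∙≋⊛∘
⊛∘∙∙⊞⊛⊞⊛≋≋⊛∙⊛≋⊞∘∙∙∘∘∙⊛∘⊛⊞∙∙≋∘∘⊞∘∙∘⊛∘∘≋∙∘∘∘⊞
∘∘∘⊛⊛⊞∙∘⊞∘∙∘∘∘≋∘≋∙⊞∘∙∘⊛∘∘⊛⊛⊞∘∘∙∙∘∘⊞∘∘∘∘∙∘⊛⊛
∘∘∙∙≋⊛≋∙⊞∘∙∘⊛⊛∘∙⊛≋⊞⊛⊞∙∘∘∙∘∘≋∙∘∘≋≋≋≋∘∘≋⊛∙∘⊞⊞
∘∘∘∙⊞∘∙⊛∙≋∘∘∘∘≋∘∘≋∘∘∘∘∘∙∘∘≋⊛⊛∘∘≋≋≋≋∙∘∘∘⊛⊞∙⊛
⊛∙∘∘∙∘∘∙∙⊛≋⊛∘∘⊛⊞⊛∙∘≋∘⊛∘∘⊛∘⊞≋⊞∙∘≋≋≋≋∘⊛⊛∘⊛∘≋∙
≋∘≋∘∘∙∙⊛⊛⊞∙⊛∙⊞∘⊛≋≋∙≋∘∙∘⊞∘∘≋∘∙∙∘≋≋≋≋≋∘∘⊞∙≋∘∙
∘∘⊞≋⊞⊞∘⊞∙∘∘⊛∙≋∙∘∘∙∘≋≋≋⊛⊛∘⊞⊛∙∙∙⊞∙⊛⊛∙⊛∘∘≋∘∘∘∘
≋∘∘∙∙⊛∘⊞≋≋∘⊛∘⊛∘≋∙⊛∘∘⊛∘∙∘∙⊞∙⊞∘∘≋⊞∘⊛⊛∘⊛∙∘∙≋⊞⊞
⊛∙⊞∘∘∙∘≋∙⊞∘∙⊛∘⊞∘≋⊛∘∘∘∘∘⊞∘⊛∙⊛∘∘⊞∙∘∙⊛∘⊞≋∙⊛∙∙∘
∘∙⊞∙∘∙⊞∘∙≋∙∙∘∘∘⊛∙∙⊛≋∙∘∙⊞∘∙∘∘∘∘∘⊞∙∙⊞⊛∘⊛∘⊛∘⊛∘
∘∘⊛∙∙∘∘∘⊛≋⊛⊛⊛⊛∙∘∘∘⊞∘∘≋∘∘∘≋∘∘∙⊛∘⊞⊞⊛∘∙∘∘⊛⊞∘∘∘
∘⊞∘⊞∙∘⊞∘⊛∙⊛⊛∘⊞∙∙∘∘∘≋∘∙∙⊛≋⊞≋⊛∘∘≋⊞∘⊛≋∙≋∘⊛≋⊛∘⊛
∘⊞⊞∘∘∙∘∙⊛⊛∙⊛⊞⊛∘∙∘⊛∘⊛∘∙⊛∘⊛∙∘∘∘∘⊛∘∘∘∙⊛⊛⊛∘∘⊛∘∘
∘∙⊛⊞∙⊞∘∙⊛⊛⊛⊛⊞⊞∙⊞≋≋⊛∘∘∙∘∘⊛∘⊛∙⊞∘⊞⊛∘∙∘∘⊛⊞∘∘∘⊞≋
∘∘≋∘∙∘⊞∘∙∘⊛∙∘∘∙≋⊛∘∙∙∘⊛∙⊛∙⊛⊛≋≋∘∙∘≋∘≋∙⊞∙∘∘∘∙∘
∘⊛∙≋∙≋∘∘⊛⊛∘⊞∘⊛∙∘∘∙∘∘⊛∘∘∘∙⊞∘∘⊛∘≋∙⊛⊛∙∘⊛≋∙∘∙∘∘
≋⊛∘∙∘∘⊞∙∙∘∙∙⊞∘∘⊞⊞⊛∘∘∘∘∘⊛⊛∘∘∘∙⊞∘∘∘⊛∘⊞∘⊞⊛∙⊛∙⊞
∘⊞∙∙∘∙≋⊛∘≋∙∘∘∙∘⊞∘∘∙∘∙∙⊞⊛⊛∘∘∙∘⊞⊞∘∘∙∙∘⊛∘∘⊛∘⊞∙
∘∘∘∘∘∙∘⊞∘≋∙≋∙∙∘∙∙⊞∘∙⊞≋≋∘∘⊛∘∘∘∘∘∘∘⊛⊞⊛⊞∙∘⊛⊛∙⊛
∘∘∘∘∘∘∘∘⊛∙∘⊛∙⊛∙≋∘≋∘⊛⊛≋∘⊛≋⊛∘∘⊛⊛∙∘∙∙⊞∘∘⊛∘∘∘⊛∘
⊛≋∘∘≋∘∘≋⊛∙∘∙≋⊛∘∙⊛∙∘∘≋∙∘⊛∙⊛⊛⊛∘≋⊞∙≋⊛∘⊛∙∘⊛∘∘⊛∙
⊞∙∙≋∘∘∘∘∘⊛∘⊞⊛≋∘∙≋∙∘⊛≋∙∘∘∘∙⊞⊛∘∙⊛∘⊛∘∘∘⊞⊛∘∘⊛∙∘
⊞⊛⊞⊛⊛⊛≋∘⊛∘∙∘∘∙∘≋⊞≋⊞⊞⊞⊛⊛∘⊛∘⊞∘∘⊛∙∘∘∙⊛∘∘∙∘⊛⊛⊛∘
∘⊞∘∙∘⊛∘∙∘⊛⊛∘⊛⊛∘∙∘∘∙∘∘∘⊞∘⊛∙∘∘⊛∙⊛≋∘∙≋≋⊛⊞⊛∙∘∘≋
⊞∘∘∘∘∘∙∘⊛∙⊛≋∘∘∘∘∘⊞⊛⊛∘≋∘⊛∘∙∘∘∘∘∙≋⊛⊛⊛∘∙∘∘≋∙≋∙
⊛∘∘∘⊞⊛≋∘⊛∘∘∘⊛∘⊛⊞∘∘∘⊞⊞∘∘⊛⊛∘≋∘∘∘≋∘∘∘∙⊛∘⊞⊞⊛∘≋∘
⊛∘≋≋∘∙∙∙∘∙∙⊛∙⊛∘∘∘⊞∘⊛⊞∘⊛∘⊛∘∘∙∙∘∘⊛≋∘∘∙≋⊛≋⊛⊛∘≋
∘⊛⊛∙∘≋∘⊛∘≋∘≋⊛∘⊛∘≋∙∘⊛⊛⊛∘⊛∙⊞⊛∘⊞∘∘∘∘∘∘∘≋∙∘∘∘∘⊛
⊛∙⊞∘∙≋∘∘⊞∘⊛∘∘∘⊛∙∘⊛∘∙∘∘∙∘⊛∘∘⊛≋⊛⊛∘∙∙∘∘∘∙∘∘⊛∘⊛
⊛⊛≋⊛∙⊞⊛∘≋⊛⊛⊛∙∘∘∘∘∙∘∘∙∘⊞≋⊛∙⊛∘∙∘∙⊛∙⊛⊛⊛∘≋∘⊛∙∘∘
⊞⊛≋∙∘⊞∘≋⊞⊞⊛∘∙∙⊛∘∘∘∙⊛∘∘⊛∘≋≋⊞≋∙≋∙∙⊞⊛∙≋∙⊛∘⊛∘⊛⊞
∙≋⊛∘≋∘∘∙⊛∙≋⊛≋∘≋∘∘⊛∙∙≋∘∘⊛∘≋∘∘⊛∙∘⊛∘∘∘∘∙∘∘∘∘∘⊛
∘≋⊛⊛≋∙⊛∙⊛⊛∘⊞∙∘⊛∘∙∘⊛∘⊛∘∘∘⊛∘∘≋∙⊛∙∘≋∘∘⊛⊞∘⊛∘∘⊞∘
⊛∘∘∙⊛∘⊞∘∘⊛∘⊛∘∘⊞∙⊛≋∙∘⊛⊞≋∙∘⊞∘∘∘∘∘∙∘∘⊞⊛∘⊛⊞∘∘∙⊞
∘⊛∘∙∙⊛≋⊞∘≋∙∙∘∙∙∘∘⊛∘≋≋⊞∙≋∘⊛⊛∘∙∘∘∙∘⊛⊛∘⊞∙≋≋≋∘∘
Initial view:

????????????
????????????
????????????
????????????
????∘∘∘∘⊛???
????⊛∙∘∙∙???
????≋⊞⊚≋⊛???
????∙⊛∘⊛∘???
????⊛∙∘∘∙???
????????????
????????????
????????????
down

????????????
????????????
????????????
????∘∘∘∘⊛???
????⊛∙∘∙∙???
????≋⊞∙≋⊛???
????∙⊛⊚⊛∘???
????⊛∙∘∘∙???
????∙⊛≋∘∙???
????????????
????????????
????????????

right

????????????
????????????
????????????
???∘∘∘∘⊛????
???⊛∙∘∙∙⊞???
???≋⊞∙≋⊛∘???
???∙⊛∘⊚∘∘???
???⊛∙∘∘∙⊛???
???∙⊛≋∘∙≋???
????????????
????????????
????????????

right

????????????
????????????
????????????
??∘∘∘∘⊛?????
??⊛∙∘∙∙⊞∘???
??≋⊞∙≋⊛∘⊛???
??∙⊛∘⊛⊚∘∘???
??⊛∙∘∘∙⊛∘???
??∙⊛≋∘∙≋≋???
????????????
????????????
????????????

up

????????????
????????????
????????????
????????????
??∘∘∘∘⊛⊞⊛???
??⊛∙∘∙∙⊞∘???
??≋⊞∙≋⊚∘⊛???
??∙⊛∘⊛∘∘∘???
??⊛∙∘∘∙⊛∘???
??∙⊛≋∘∙≋≋???
????????????
????????????

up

????????????
????????????
????????????
????????????
????∘∘∙∙∘???
??∘∘∘∘⊛⊞⊛???
??⊛∙∘∙⊚⊞∘???
??≋⊞∙≋⊛∘⊛???
??∙⊛∘⊛∘∘∘???
??⊛∙∘∘∙⊛∘???
??∙⊛≋∘∙≋≋???
????????????

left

????????????
????????????
????????????
????????????
????⊞∘∘∙∙∘??
???∘∘∘∘⊛⊞⊛??
???⊛∙∘⊚∙⊞∘??
???≋⊞∙≋⊛∘⊛??
???∙⊛∘⊛∘∘∘??
???⊛∙∘∘∙⊛∘??
???∙⊛≋∘∙≋≋??
????????????

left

????????????
????????????
????????????
????????????
????⊞⊞∘∘∙∙∘?
????∘∘∘∘⊛⊞⊛?
????⊛∙⊚∙∙⊞∘?
????≋⊞∙≋⊛∘⊛?
????∙⊛∘⊛∘∘∘?
????⊛∙∘∘∙⊛∘?
????∙⊛≋∘∙≋≋?
????????????

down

????????????
????????????
????????????
????⊞⊞∘∘∙∙∘?
????∘∘∘∘⊛⊞⊛?
????⊛∙∘∙∙⊞∘?
????≋⊞⊚≋⊛∘⊛?
????∙⊛∘⊛∘∘∘?
????⊛∙∘∘∙⊛∘?
????∙⊛≋∘∙≋≋?
????????????
????????????

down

????????????
????????????
????⊞⊞∘∘∙∙∘?
????∘∘∘∘⊛⊞⊛?
????⊛∙∘∙∙⊞∘?
????≋⊞∙≋⊛∘⊛?
????∙⊛⊚⊛∘∘∘?
????⊛∙∘∘∙⊛∘?
????∙⊛≋∘∙≋≋?
????????????
????????????
????????????

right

????????????
????????????
???⊞⊞∘∘∙∙∘??
???∘∘∘∘⊛⊞⊛??
???⊛∙∘∙∙⊞∘??
???≋⊞∙≋⊛∘⊛??
???∙⊛∘⊚∘∘∘??
???⊛∙∘∘∙⊛∘??
???∙⊛≋∘∙≋≋??
????????????
????????????
????????????

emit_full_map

⊞⊞∘∘∙∙∘
∘∘∘∘⊛⊞⊛
⊛∙∘∙∙⊞∘
≋⊞∙≋⊛∘⊛
∙⊛∘⊚∘∘∘
⊛∙∘∘∙⊛∘
∙⊛≋∘∙≋≋

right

????????????
????????????
??⊞⊞∘∘∙∙∘???
??∘∘∘∘⊛⊞⊛???
??⊛∙∘∙∙⊞∘???
??≋⊞∙≋⊛∘⊛???
??∙⊛∘⊛⊚∘∘???
??⊛∙∘∘∙⊛∘???
??∙⊛≋∘∙≋≋???
????????????
????????????
????????????

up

????????????
????????????
????????????
??⊞⊞∘∘∙∙∘???
??∘∘∘∘⊛⊞⊛???
??⊛∙∘∙∙⊞∘???
??≋⊞∙≋⊚∘⊛???
??∙⊛∘⊛∘∘∘???
??⊛∙∘∘∙⊛∘???
??∙⊛≋∘∙≋≋???
????????????
????????????

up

????????????
????????????
????????????
????????????
??⊞⊞∘∘∙∙∘???
??∘∘∘∘⊛⊞⊛???
??⊛∙∘∙⊚⊞∘???
??≋⊞∙≋⊛∘⊛???
??∙⊛∘⊛∘∘∘???
??⊛∙∘∘∙⊛∘???
??∙⊛≋∘∙≋≋???
????????????

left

????????????
????????????
????????????
????????????
???⊞⊞∘∘∙∙∘??
???∘∘∘∘⊛⊞⊛??
???⊛∙∘⊚∙⊞∘??
???≋⊞∙≋⊛∘⊛??
???∙⊛∘⊛∘∘∘??
???⊛∙∘∘∙⊛∘??
???∙⊛≋∘∙≋≋??
????????????

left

????????????
????????????
????????????
????????????
????⊞⊞∘∘∙∙∘?
????∘∘∘∘⊛⊞⊛?
????⊛∙⊚∙∙⊞∘?
????≋⊞∙≋⊛∘⊛?
????∙⊛∘⊛∘∘∘?
????⊛∙∘∘∙⊛∘?
????∙⊛≋∘∙≋≋?
????????????

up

????????????
????????????
????????????
????????????
????⊞∘∘∘⊛???
????⊞⊞∘∘∙∙∘?
????∘∘⊚∘⊛⊞⊛?
????⊛∙∘∙∙⊞∘?
????≋⊞∙≋⊛∘⊛?
????∙⊛∘⊛∘∘∘?
????⊛∙∘∘∙⊛∘?
????∙⊛≋∘∙≋≋?

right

????????????
????????????
????????????
????????????
???⊞∘∘∘⊛∘???
???⊞⊞∘∘∙∙∘??
???∘∘∘⊚⊛⊞⊛??
???⊛∙∘∙∙⊞∘??
???≋⊞∙≋⊛∘⊛??
???∙⊛∘⊛∘∘∘??
???⊛∙∘∘∙⊛∘??
???∙⊛≋∘∙≋≋??

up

????????????
????????????
????????????
????????????
????≋∙⊛⊛∙???
???⊞∘∘∘⊛∘???
???⊞⊞∘⊚∙∙∘??
???∘∘∘∘⊛⊞⊛??
???⊛∙∘∙∙⊞∘??
???≋⊞∙≋⊛∘⊛??
???∙⊛∘⊛∘∘∘??
???⊛∙∘∘∙⊛∘??

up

????????????
????????????
????????????
????????????
????∙∘≋∘≋???
????≋∙⊛⊛∙???
???⊞∘∘⊚⊛∘???
???⊞⊞∘∘∙∙∘??
???∘∘∘∘⊛⊞⊛??
???⊛∙∘∙∙⊞∘??
???≋⊞∙≋⊛∘⊛??
???∙⊛∘⊛∘∘∘??

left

????????????
????????????
????????????
????????????
????∘∙∘≋∘≋??
????∘≋∙⊛⊛∙??
????⊞∘⊚∘⊛∘??
????⊞⊞∘∘∙∙∘?
????∘∘∘∘⊛⊞⊛?
????⊛∙∘∙∙⊞∘?
????≋⊞∙≋⊛∘⊛?
????∙⊛∘⊛∘∘∘?

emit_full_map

∘∙∘≋∘≋?
∘≋∙⊛⊛∙?
⊞∘⊚∘⊛∘?
⊞⊞∘∘∙∙∘
∘∘∘∘⊛⊞⊛
⊛∙∘∙∙⊞∘
≋⊞∙≋⊛∘⊛
∙⊛∘⊛∘∘∘
⊛∙∘∘∙⊛∘
∙⊛≋∘∙≋≋


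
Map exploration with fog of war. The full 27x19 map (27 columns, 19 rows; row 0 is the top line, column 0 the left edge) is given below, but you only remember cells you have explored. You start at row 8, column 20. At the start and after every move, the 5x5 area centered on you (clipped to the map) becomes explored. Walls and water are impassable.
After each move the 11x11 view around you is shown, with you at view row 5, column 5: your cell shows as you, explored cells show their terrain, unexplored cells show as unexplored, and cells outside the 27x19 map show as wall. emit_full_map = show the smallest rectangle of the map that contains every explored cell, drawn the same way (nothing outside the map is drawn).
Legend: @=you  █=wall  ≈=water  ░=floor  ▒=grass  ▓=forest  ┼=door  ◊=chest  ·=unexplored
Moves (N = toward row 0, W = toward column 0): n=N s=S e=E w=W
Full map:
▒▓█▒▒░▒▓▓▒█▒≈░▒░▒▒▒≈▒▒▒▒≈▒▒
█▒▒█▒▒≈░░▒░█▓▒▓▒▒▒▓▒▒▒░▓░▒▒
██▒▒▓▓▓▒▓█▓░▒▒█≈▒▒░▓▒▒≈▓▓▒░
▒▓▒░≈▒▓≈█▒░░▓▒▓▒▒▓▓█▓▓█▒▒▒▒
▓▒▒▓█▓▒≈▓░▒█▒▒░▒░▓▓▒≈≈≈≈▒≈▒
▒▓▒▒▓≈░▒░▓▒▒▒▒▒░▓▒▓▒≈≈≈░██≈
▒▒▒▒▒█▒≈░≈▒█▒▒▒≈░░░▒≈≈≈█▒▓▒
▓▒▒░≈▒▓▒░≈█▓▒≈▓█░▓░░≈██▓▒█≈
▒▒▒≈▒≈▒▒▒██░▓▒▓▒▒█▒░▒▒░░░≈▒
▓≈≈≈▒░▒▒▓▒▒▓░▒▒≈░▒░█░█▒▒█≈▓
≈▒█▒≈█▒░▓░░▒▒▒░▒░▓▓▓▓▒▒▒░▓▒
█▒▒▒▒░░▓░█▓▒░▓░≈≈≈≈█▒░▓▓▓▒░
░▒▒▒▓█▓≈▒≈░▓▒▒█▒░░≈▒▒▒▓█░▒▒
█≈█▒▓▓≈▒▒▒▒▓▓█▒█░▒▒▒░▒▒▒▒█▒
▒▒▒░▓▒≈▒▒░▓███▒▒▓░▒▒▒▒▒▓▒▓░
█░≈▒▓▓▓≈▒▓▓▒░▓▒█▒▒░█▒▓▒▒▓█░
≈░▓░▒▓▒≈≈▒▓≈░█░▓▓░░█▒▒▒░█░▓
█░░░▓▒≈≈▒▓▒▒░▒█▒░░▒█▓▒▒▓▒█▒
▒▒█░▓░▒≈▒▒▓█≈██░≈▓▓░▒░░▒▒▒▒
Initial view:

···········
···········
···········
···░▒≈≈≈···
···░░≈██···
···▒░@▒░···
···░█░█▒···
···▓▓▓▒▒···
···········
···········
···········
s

···········
···········
···░▒≈≈≈···
···░░≈██···
···▒░▒▒░···
···░█@█▒···
···▓▓▓▒▒···
···≈█▒░▓···
···········
···········
···········

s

···········
···░▒≈≈≈···
···░░≈██···
···▒░▒▒░···
···░█░█▒···
···▓▓@▒▒···
···≈█▒░▓···
···≈▒▒▒▓···
···········
···········
···········

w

···········
····░▒≈≈≈··
····░░≈██··
···█▒░▒▒░··
···▒░█░█▒··
···▓▓@▓▒▒··
···≈≈█▒░▓··
···░≈▒▒▒▓··
···········
···········
···········

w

···········
·····░▒≈≈≈·
·····░░≈██·
···▒█▒░▒▒░·
···░▒░█░█▒·
···░▓@▓▓▒▒·
···≈≈≈█▒░▓·
···░░≈▒▒▒▓·
···········
···········
···········

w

···········
······░▒≈≈≈
······░░≈██
···▒▒█▒░▒▒░
···≈░▒░█░█▒
···▒░@▓▓▓▒▒
···≈≈≈≈█▒░▓
···▒░░≈▒▒▒▓
···········
···········
···········

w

···········
·······░▒≈≈
·······░░≈█
···▓▒▒█▒░▒▒
···▒≈░▒░█░█
···░▒@▓▓▓▓▒
···░≈≈≈≈█▒░
···█▒░░≈▒▒▒
···········
···········
···········

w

···········
········░▒≈
········░░≈
···▒▓▒▒█▒░▒
···▒▒≈░▒░█░
···▒░@░▓▓▓▓
···▓░≈≈≈≈█▒
···▒█▒░░≈▒▒
···········
···········
···········

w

···········
·········░▒
·········░░
···▓▒▓▒▒█▒░
···░▒▒≈░▒░█
···▒▒@▒░▓▓▓
···░▓░≈≈≈≈█
···▒▒█▒░░≈▒
···········
···········
···········

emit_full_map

······░▒≈≈≈
······░░≈██
▓▒▓▒▒█▒░▒▒░
░▒▒≈░▒░█░█▒
▒▒@▒░▓▓▓▓▒▒
░▓░≈≈≈≈█▒░▓
▒▒█▒░░≈▒▒▒▓

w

···········
··········░
··········░
···░▓▒▓▒▒█▒
···▓░▒▒≈░▒░
···▒▒@░▒░▓▓
···▒░▓░≈≈≈≈
···▓▒▒█▒░░≈
···········
···········
···········

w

···········
···········
···········
···█░▓▒▓▒▒█
···▒▓░▒▒≈░▒
···░▒@▒░▒░▓
···▓▒░▓░≈≈≈
···░▓▒▒█▒░░
···········
···········
···········

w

···········
···········
···········
···██░▓▒▓▒▒
···▒▒▓░▒▒≈░
···░░@▒▒░▒░
···█▓▒░▓░≈≈
···≈░▓▒▒█▒░
···········
···········
···········

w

···········
···········
···········
···▒██░▓▒▓▒
···▓▒▒▓░▒▒≈
···▓░@▒▒▒░▒
···░█▓▒░▓░≈
···▒≈░▓▒▒█▒
···········
···········
···········

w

···········
···········
···········
···▒▒██░▓▒▓
···▒▓▒▒▓░▒▒
···░▓@░▒▒▒░
···▓░█▓▒░▓░
···≈▒≈░▓▒▒█
···········
···········
···········

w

···········
···········
···········
···▒▒▒██░▓▒
···▒▒▓▒▒▓░▒
···▒░@░░▒▒▒
···░▓░█▓▒░▓
···▓≈▒≈░▓▒▒
···········
···········
···········

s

···········
···········
···▒▒▒██░▓▒
···▒▒▓▒▒▓░▒
···▒░▓░░▒▒▒
···░▓@█▓▒░▓
···▓≈▒≈░▓▒▒
···≈▒▒▒▒···
···········
···········
···········

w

···········
···········
····▒▒▒██░▓
···░▒▒▓▒▒▓░
···█▒░▓░░▒▒
···░░@░█▓▒░
···█▓≈▒≈░▓▒
···▓≈▒▒▒▒··
···········
···········
···········

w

···········
···········
·····▒▒▒██░
···▒░▒▒▓▒▒▓
···≈█▒░▓░░▒
···▒░@▓░█▓▒
···▓█▓≈▒≈░▓
···▓▓≈▒▒▒▒·
···········
···········
···········

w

···········
···········
······▒▒▒██
···≈▒░▒▒▓▒▒
···▒≈█▒░▓░░
···▒▒@░▓░█▓
···▒▓█▓≈▒≈░
···▒▓▓≈▒▒▒▒
···········
···········
···········

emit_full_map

···············░▒≈≈≈
···············░░≈██
···▒▒▒██░▓▒▓▒▒█▒░▒▒░
≈▒░▒▒▓▒▒▓░▒▒≈░▒░█░█▒
▒≈█▒░▓░░▒▒▒░▒░▓▓▓▓▒▒
▒▒@░▓░█▓▒░▓░≈≈≈≈█▒░▓
▒▓█▓≈▒≈░▓▒▒█▒░░≈▒▒▒▓
▒▓▓≈▒▒▒▒············

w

█··········
█··········
█······▒▒▒█
█··≈≈▒░▒▒▓▒
█··█▒≈█▒░▓░
█··▒▒@░░▓░█
█··▒▒▓█▓≈▒≈
█··█▒▓▓≈▒▒▒
█··········
█··········
█··········

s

█··········
█······▒▒▒█
█··≈≈▒░▒▒▓▒
█··█▒≈█▒░▓░
█··▒▒▒░░▓░█
█··▒▒@█▓≈▒≈
█··█▒▓▓≈▒▒▒
█··▒░▓▒≈···
█··········
█··········
█··········

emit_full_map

················░▒≈≈≈
················░░≈██
····▒▒▒██░▓▒▓▒▒█▒░▒▒░
≈≈▒░▒▒▓▒▒▓░▒▒≈░▒░█░█▒
█▒≈█▒░▓░░▒▒▒░▒░▓▓▓▓▒▒
▒▒▒░░▓░█▓▒░▓░≈≈≈≈█▒░▓
▒▒@█▓≈▒≈░▓▒▒█▒░░≈▒▒▒▓
█▒▓▓≈▒▒▒▒············
▒░▓▒≈················


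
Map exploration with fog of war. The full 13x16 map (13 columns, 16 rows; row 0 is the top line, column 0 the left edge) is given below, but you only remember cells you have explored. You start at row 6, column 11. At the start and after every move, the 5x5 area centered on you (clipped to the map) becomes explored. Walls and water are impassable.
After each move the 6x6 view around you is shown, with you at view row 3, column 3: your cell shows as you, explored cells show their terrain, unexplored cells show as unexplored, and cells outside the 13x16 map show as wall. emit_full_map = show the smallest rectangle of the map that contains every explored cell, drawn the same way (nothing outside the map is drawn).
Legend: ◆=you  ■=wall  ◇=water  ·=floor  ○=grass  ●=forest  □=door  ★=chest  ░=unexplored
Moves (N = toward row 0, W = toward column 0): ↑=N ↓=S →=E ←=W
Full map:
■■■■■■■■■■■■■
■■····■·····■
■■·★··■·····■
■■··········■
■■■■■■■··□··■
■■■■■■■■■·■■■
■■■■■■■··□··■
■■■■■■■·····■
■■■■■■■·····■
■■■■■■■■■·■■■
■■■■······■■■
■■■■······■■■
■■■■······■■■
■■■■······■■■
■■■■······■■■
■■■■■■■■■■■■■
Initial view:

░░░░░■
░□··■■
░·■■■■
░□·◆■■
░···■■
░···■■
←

░░░░░░
░·□··■
░■·■■■
░·□◆·■
░····■
░····■

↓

░·□··■
░■·■■■
░·□··■
░··◆·■
░····■
░■·■■■

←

░░·□··
░■■·■■
░··□··
░··◆··
░·····
░■■·■■

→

░·□··■
■■·■■■
··□··■
···◆·■
·····■
■■·■■■

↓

■■·■■■
··□··■
·····■
···◆·■
■■·■■■
░··■■■

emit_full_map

░·□··■
■■·■■■
··□··■
·····■
···◆·■
■■·■■■
░··■■■

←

░■■·■■
░··□··
░·····
░··◆··
░■■·■■
░···■■

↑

░░·□··
░■■·■■
░··□··
░··◆··
░·····
░■■·■■

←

░░░·□·
░■■■·■
░■··□·
░■·◆··
░■····
░■■■·■

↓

░■■■·■
░■··□·
░■····
░■·◆··
░■■■·■
░····■

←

░░■■■·
░■■··□
░■■···
░■■◆··
░■■■■·
░·····

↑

░░░░·□
░■■■■·
░■■··□
░■■◆··
░■■···
░■■■■·

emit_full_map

░░░·□··■
■■■■·■■■
■■··□··■
■■◆····■
■■·····■
■■■■·■■■
·····■■■

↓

░■■■■·
░■■··□
░■■···
░■■◆··
░■■■■·
░·····

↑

░░░░·□
░■■■■·
░■■··□
░■■◆··
░■■···
░■■■■·

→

░░░·□·
■■■■·■
■■··□·
■■·◆··
■■····
■■■■·■


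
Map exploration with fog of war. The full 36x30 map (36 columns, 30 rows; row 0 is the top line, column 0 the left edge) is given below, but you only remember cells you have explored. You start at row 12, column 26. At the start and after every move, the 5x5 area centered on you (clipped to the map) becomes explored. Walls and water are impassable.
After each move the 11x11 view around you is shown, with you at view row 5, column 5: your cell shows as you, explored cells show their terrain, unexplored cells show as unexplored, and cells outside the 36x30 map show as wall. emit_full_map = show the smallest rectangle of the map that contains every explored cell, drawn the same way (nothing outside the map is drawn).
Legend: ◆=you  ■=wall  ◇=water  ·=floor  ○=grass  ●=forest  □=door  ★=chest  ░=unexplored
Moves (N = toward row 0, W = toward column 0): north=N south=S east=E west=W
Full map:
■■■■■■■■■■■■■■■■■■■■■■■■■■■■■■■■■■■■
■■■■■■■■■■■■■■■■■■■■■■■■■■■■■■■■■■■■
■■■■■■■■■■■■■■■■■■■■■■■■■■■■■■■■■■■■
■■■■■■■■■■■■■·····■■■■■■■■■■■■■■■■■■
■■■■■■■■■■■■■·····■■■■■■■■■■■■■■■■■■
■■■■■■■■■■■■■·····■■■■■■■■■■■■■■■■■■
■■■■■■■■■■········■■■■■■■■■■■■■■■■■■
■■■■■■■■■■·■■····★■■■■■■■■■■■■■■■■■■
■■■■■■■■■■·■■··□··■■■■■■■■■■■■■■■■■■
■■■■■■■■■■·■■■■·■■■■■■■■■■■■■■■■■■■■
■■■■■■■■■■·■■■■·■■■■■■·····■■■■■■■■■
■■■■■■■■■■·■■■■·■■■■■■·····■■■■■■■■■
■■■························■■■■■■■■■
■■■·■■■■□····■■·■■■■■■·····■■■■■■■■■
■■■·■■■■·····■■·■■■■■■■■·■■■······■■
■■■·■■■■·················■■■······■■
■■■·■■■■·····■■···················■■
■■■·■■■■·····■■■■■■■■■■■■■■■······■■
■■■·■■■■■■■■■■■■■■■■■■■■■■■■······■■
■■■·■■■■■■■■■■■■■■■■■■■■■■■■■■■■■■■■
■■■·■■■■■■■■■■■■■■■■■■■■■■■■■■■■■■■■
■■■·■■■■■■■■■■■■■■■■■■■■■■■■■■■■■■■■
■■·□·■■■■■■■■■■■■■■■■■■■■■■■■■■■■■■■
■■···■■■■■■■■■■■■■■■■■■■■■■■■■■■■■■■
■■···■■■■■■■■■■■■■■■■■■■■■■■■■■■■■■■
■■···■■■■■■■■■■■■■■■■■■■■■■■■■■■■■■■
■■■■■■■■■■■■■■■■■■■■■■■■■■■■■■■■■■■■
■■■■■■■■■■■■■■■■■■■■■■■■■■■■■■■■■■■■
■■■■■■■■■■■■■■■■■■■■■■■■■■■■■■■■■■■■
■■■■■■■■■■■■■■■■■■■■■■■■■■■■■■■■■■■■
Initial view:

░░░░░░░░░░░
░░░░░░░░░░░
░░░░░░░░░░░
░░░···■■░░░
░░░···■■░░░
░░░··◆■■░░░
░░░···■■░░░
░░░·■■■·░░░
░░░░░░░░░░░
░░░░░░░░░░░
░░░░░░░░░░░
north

░░░░░░░░░░░
░░░░░░░░░░░
░░░░░░░░░░░
░░░■■■■■░░░
░░░···■■░░░
░░░··◆■■░░░
░░░···■■░░░
░░░···■■░░░
░░░·■■■·░░░
░░░░░░░░░░░
░░░░░░░░░░░

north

░░░░░░░░░░░
░░░░░░░░░░░
░░░░░░░░░░░
░░░■■■■■░░░
░░░■■■■■░░░
░░░··◆■■░░░
░░░···■■░░░
░░░···■■░░░
░░░···■■░░░
░░░·■■■·░░░
░░░░░░░░░░░

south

░░░░░░░░░░░
░░░░░░░░░░░
░░░■■■■■░░░
░░░■■■■■░░░
░░░···■■░░░
░░░··◆■■░░░
░░░···■■░░░
░░░···■■░░░
░░░·■■■·░░░
░░░░░░░░░░░
░░░░░░░░░░░

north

░░░░░░░░░░░
░░░░░░░░░░░
░░░░░░░░░░░
░░░■■■■■░░░
░░░■■■■■░░░
░░░··◆■■░░░
░░░···■■░░░
░░░···■■░░░
░░░···■■░░░
░░░·■■■·░░░
░░░░░░░░░░░

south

░░░░░░░░░░░
░░░░░░░░░░░
░░░■■■■■░░░
░░░■■■■■░░░
░░░···■■░░░
░░░··◆■■░░░
░░░···■■░░░
░░░···■■░░░
░░░·■■■·░░░
░░░░░░░░░░░
░░░░░░░░░░░

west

░░░░░░░░░░░
░░░░░░░░░░░
░░░░■■■■■░░
░░░■■■■■■░░
░░░····■■░░
░░░··◆·■■░░
░░░····■■░░
░░░····■■░░
░░░░·■■■·░░
░░░░░░░░░░░
░░░░░░░░░░░

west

░░░░░░░░░░░
░░░░░░░░░░░
░░░░░■■■■■░
░░░■■■■■■■░
░░░·····■■░
░░░··◆··■■░
░░░·····■■░
░░░·····■■░
░░░░░·■■■·░
░░░░░░░░░░░
░░░░░░░░░░░

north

░░░░░░░░░░░
░░░░░░░░░░░
░░░░░░░░░░░
░░░■■■■■■■░
░░░■■■■■■■░
░░░··◆··■■░
░░░·····■■░
░░░·····■■░
░░░·····■■░
░░░░░·■■■·░
░░░░░░░░░░░

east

░░░░░░░░░░░
░░░░░░░░░░░
░░░░░░░░░░░
░░■■■■■■■░░
░░■■■■■■■░░
░░···◆·■■░░
░░·····■■░░
░░·····■■░░
░░·····■■░░
░░░░·■■■·░░
░░░░░░░░░░░

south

░░░░░░░░░░░
░░░░░░░░░░░
░░■■■■■■■░░
░░■■■■■■■░░
░░·····■■░░
░░···◆·■■░░
░░·····■■░░
░░·····■■░░
░░░░·■■■·░░
░░░░░░░░░░░
░░░░░░░░░░░

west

░░░░░░░░░░░
░░░░░░░░░░░
░░░■■■■■■■░
░░░■■■■■■■░
░░░·····■■░
░░░··◆··■■░
░░░·····■■░
░░░·····■■░
░░░░░·■■■·░
░░░░░░░░░░░
░░░░░░░░░░░

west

░░░░░░░░░░░
░░░░░░░░░░░
░░░░■■■■■■■
░░░■■■■■■■■
░░░■·····■■
░░░■·◆···■■
░░░······■■
░░░■·····■■
░░░░░░·■■■·
░░░░░░░░░░░
░░░░░░░░░░░

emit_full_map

░■■■■■■■
■■■■■■■■
■·····■■
■·◆···■■
······■■
■·····■■
░░░·■■■·

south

░░░░░░░░░░░
░░░░■■■■■■■
░░░■■■■■■■■
░░░■·····■■
░░░■·····■■
░░░··◆···■■
░░░■·····■■
░░░■■■·■■■·
░░░░░░░░░░░
░░░░░░░░░░░
░░░░░░░░░░░

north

░░░░░░░░░░░
░░░░░░░░░░░
░░░░■■■■■■■
░░░■■■■■■■■
░░░■·····■■
░░░■·◆···■■
░░░······■■
░░░■·····■■
░░░■■■·■■■·
░░░░░░░░░░░
░░░░░░░░░░░

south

░░░░░░░░░░░
░░░░■■■■■■■
░░░■■■■■■■■
░░░■·····■■
░░░■·····■■
░░░··◆···■■
░░░■·····■■
░░░■■■·■■■·
░░░░░░░░░░░
░░░░░░░░░░░
░░░░░░░░░░░

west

░░░░░░░░░░░
░░░░░■■■■■■
░░░░■■■■■■■
░░░■■·····■
░░░■■·····■
░░░··◆····■
░░░■■·····■
░░░■■■■·■■■
░░░░░░░░░░░
░░░░░░░░░░░
░░░░░░░░░░░

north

░░░░░░░░░░░
░░░░░░░░░░░
░░░░░■■■■■■
░░░■■■■■■■■
░░░■■·····■
░░░■■◆····■
░░░·······■
░░░■■·····■
░░░■■■■·■■■
░░░░░░░░░░░
░░░░░░░░░░░

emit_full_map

░░■■■■■■■
■■■■■■■■■
■■·····■■
■■◆····■■
·······■■
■■·····■■
■■■■·■■■·

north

░░░░░░░░░░░
░░░░░░░░░░░
░░░░░░░░░░░
░░░■■■■■■■■
░░░■■■■■■■■
░░░■■◆····■
░░░■■·····■
░░░·······■
░░░■■·····■
░░░■■■■·■■■
░░░░░░░░░░░

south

░░░░░░░░░░░
░░░░░░░░░░░
░░░■■■■■■■■
░░░■■■■■■■■
░░░■■·····■
░░░■■◆····■
░░░·······■
░░░■■·····■
░░░■■■■·■■■
░░░░░░░░░░░
░░░░░░░░░░░

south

░░░░░░░░░░░
░░░■■■■■■■■
░░░■■■■■■■■
░░░■■·····■
░░░■■·····■
░░░··◆····■
░░░■■·····■
░░░■■■■·■■■
░░░░░░░░░░░
░░░░░░░░░░░
░░░░░░░░░░░

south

░░░■■■■■■■■
░░░■■■■■■■■
░░░■■·····■
░░░■■·····■
░░░·······■
░░░■■◆····■
░░░■■■■·■■■
░░░·····░░░
░░░░░░░░░░░
░░░░░░░░░░░
░░░░░░░░░░░

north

░░░░░░░░░░░
░░░■■■■■■■■
░░░■■■■■■■■
░░░■■·····■
░░░■■·····■
░░░··◆····■
░░░■■·····■
░░░■■■■·■■■
░░░·····░░░
░░░░░░░░░░░
░░░░░░░░░░░

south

░░░■■■■■■■■
░░░■■■■■■■■
░░░■■·····■
░░░■■·····■
░░░·······■
░░░■■◆····■
░░░■■■■·■■■
░░░·····░░░
░░░░░░░░░░░
░░░░░░░░░░░
░░░░░░░░░░░

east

░░■■■■■■■■■
░░■■■■■■■■■
░░■■·····■■
░░■■·····■■
░░·······■■
░░■■·◆···■■
░░■■■■·■■■·
░░·····■░░░
░░░░░░░░░░░
░░░░░░░░░░░
░░░░░░░░░░░

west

░░░■■■■■■■■
░░░■■■■■■■■
░░░■■·····■
░░░■■·····■
░░░·······■
░░░■■◆····■
░░░■■■■·■■■
░░░·····■░░
░░░░░░░░░░░
░░░░░░░░░░░
░░░░░░░░░░░

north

░░░░░░░░░░░
░░░■■■■■■■■
░░░■■■■■■■■
░░░■■·····■
░░░■■·····■
░░░··◆····■
░░░■■·····■
░░░■■■■·■■■
░░░·····■░░
░░░░░░░░░░░
░░░░░░░░░░░

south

░░░■■■■■■■■
░░░■■■■■■■■
░░░■■·····■
░░░■■·····■
░░░·······■
░░░■■◆····■
░░░■■■■·■■■
░░░·····■░░
░░░░░░░░░░░
░░░░░░░░░░░
░░░░░░░░░░░

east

░░■■■■■■■■■
░░■■■■■■■■■
░░■■·····■■
░░■■·····■■
░░·······■■
░░■■·◆···■■
░░■■■■·■■■·
░░·····■░░░
░░░░░░░░░░░
░░░░░░░░░░░
░░░░░░░░░░░

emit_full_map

■■■■■■■■■
■■■■■■■■■
■■·····■■
■■·····■■
·······■■
■■·◆···■■
■■■■·■■■·
·····■░░░
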